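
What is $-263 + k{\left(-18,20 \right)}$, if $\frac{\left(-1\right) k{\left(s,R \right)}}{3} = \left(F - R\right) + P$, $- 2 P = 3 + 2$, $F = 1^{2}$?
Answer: $- \frac{397}{2} \approx -198.5$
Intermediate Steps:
$F = 1$
$P = - \frac{5}{2}$ ($P = - \frac{3 + 2}{2} = \left(- \frac{1}{2}\right) 5 = - \frac{5}{2} \approx -2.5$)
$k{\left(s,R \right)} = \frac{9}{2} + 3 R$ ($k{\left(s,R \right)} = - 3 \left(\left(1 - R\right) - \frac{5}{2}\right) = - 3 \left(- \frac{3}{2} - R\right) = \frac{9}{2} + 3 R$)
$-263 + k{\left(-18,20 \right)} = -263 + \left(\frac{9}{2} + 3 \cdot 20\right) = -263 + \left(\frac{9}{2} + 60\right) = -263 + \frac{129}{2} = - \frac{397}{2}$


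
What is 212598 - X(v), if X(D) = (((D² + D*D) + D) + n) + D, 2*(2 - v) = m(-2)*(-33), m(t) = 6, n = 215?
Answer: 191779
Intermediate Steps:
v = 101 (v = 2 - 3*(-33) = 2 - ½*(-198) = 2 + 99 = 101)
X(D) = 215 + 2*D + 2*D² (X(D) = (((D² + D*D) + D) + 215) + D = (((D² + D²) + D) + 215) + D = ((2*D² + D) + 215) + D = ((D + 2*D²) + 215) + D = (215 + D + 2*D²) + D = 215 + 2*D + 2*D²)
212598 - X(v) = 212598 - (215 + 2*101 + 2*101²) = 212598 - (215 + 202 + 2*10201) = 212598 - (215 + 202 + 20402) = 212598 - 1*20819 = 212598 - 20819 = 191779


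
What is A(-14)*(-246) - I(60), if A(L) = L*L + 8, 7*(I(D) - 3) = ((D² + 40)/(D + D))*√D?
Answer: -50187 - 26*√15/3 ≈ -50221.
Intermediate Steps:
I(D) = 3 + (40 + D²)/(14*√D) (I(D) = 3 + (((D² + 40)/(D + D))*√D)/7 = 3 + (((40 + D²)/((2*D)))*√D)/7 = 3 + (((40 + D²)*(1/(2*D)))*√D)/7 = 3 + (((40 + D²)/(2*D))*√D)/7 = 3 + ((40 + D²)/(2*√D))/7 = 3 + (40 + D²)/(14*√D))
A(L) = 8 + L² (A(L) = L² + 8 = 8 + L²)
A(-14)*(-246) - I(60) = (8 + (-14)²)*(-246) - (3 + 60^(3/2)/14 + 20/(7*√60)) = (8 + 196)*(-246) - (3 + (120*√15)/14 + 20*(√15/30)/7) = 204*(-246) - (3 + 60*√15/7 + 2*√15/21) = -50184 - (3 + 26*√15/3) = -50184 + (-3 - 26*√15/3) = -50187 - 26*√15/3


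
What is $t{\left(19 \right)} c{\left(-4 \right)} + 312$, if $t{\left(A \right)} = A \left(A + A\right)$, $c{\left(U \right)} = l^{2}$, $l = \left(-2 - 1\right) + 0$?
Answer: $6810$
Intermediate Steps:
$l = -3$ ($l = -3 + 0 = -3$)
$c{\left(U \right)} = 9$ ($c{\left(U \right)} = \left(-3\right)^{2} = 9$)
$t{\left(A \right)} = 2 A^{2}$ ($t{\left(A \right)} = A 2 A = 2 A^{2}$)
$t{\left(19 \right)} c{\left(-4 \right)} + 312 = 2 \cdot 19^{2} \cdot 9 + 312 = 2 \cdot 361 \cdot 9 + 312 = 722 \cdot 9 + 312 = 6498 + 312 = 6810$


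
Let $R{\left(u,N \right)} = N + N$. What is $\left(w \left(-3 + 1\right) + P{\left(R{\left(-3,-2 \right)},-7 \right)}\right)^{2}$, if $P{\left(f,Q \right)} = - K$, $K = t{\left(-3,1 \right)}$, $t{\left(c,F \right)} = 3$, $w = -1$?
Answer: $1$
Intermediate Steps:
$R{\left(u,N \right)} = 2 N$
$K = 3$
$P{\left(f,Q \right)} = -3$ ($P{\left(f,Q \right)} = \left(-1\right) 3 = -3$)
$\left(w \left(-3 + 1\right) + P{\left(R{\left(-3,-2 \right)},-7 \right)}\right)^{2} = \left(- (-3 + 1) - 3\right)^{2} = \left(\left(-1\right) \left(-2\right) - 3\right)^{2} = \left(2 - 3\right)^{2} = \left(-1\right)^{2} = 1$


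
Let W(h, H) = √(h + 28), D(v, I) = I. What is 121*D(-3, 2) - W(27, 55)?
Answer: 242 - √55 ≈ 234.58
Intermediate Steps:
W(h, H) = √(28 + h)
121*D(-3, 2) - W(27, 55) = 121*2 - √(28 + 27) = 242 - √55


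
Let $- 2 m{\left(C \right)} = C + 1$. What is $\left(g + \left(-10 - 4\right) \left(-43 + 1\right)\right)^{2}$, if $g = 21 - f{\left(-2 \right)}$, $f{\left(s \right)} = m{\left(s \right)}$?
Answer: $\frac{1481089}{4} \approx 3.7027 \cdot 10^{5}$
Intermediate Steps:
$m{\left(C \right)} = - \frac{1}{2} - \frac{C}{2}$ ($m{\left(C \right)} = - \frac{C + 1}{2} = - \frac{1 + C}{2} = - \frac{1}{2} - \frac{C}{2}$)
$f{\left(s \right)} = - \frac{1}{2} - \frac{s}{2}$
$g = \frac{41}{2}$ ($g = 21 - \left(- \frac{1}{2} - -1\right) = 21 - \left(- \frac{1}{2} + 1\right) = 21 - \frac{1}{2} = \frac{41}{2} \approx 20.5$)
$\left(g + \left(-10 - 4\right) \left(-43 + 1\right)\right)^{2} = \left(\frac{41}{2} + \left(-10 - 4\right) \left(-43 + 1\right)\right)^{2} = \left(\frac{41}{2} - -588\right)^{2} = \left(\frac{41}{2} + 588\right)^{2} = \left(\frac{1217}{2}\right)^{2} = \frac{1481089}{4}$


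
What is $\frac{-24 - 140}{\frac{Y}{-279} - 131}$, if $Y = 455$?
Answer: $\frac{11439}{9251} \approx 1.2365$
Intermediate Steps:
$\frac{-24 - 140}{\frac{Y}{-279} - 131} = \frac{-24 - 140}{\frac{455}{-279} - 131} = - \frac{164}{455 \left(- \frac{1}{279}\right) - 131} = - \frac{164}{- \frac{455}{279} - 131} = - \frac{164}{- \frac{37004}{279}} = \left(-164\right) \left(- \frac{279}{37004}\right) = \frac{11439}{9251}$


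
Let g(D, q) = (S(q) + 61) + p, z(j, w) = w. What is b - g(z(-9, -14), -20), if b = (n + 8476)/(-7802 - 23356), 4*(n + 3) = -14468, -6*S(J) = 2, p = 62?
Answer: -1913452/15579 ≈ -122.82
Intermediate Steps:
S(J) = -⅓ (S(J) = -⅙*2 = -⅓)
g(D, q) = 368/3 (g(D, q) = (-⅓ + 61) + 62 = 182/3 + 62 = 368/3)
n = -3620 (n = -3 + (¼)*(-14468) = -3 - 3617 = -3620)
b = -2428/15579 (b = (-3620 + 8476)/(-7802 - 23356) = 4856/(-31158) = 4856*(-1/31158) = -2428/15579 ≈ -0.15585)
b - g(z(-9, -14), -20) = -2428/15579 - 1*368/3 = -2428/15579 - 368/3 = -1913452/15579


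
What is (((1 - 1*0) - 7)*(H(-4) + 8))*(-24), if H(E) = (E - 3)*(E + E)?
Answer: 9216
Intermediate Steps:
H(E) = 2*E*(-3 + E) (H(E) = (-3 + E)*(2*E) = 2*E*(-3 + E))
(((1 - 1*0) - 7)*(H(-4) + 8))*(-24) = (((1 - 1*0) - 7)*(2*(-4)*(-3 - 4) + 8))*(-24) = (((1 + 0) - 7)*(2*(-4)*(-7) + 8))*(-24) = ((1 - 7)*(56 + 8))*(-24) = -6*64*(-24) = -384*(-24) = 9216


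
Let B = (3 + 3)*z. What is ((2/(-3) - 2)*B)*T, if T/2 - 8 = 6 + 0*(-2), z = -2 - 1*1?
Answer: 1344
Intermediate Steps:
z = -3 (z = -2 - 1 = -3)
T = 28 (T = 16 + 2*(6 + 0*(-2)) = 16 + 2*(6 + 0) = 16 + 2*6 = 16 + 12 = 28)
B = -18 (B = (3 + 3)*(-3) = 6*(-3) = -18)
((2/(-3) - 2)*B)*T = ((2/(-3) - 2)*(-18))*28 = ((2*(-⅓) - 2)*(-18))*28 = ((-⅔ - 2)*(-18))*28 = -8/3*(-18)*28 = 48*28 = 1344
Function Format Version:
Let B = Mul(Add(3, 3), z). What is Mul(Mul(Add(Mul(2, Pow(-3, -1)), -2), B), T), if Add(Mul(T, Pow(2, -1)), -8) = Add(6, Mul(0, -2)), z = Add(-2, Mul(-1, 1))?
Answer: 1344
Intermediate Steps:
z = -3 (z = Add(-2, -1) = -3)
T = 28 (T = Add(16, Mul(2, Add(6, Mul(0, -2)))) = Add(16, Mul(2, Add(6, 0))) = Add(16, Mul(2, 6)) = Add(16, 12) = 28)
B = -18 (B = Mul(Add(3, 3), -3) = Mul(6, -3) = -18)
Mul(Mul(Add(Mul(2, Pow(-3, -1)), -2), B), T) = Mul(Mul(Add(Mul(2, Pow(-3, -1)), -2), -18), 28) = Mul(Mul(Add(Mul(2, Rational(-1, 3)), -2), -18), 28) = Mul(Mul(Add(Rational(-2, 3), -2), -18), 28) = Mul(Mul(Rational(-8, 3), -18), 28) = Mul(48, 28) = 1344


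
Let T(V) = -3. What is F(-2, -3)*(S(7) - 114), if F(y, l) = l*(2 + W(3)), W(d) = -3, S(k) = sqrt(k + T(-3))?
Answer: -336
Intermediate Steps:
S(k) = sqrt(-3 + k) (S(k) = sqrt(k - 3) = sqrt(-3 + k))
F(y, l) = -l (F(y, l) = l*(2 - 3) = l*(-1) = -l)
F(-2, -3)*(S(7) - 114) = (-1*(-3))*(sqrt(-3 + 7) - 114) = 3*(sqrt(4) - 114) = 3*(2 - 114) = 3*(-112) = -336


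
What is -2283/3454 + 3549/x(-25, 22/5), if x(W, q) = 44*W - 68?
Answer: -7462395/2017136 ≈ -3.6995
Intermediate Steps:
x(W, q) = -68 + 44*W
-2283/3454 + 3549/x(-25, 22/5) = -2283/3454 + 3549/(-68 + 44*(-25)) = -2283*1/3454 + 3549/(-68 - 1100) = -2283/3454 + 3549/(-1168) = -2283/3454 + 3549*(-1/1168) = -2283/3454 - 3549/1168 = -7462395/2017136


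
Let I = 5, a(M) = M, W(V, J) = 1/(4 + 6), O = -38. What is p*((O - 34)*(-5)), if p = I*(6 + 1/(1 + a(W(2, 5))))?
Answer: 136800/11 ≈ 12436.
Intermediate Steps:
W(V, J) = ⅒ (W(V, J) = 1/10 = ⅒)
p = 380/11 (p = 5*(6 + 1/(1 + ⅒)) = 5*(6 + 1/(11/10)) = 5*(6 + 10/11) = 5*(76/11) = 380/11 ≈ 34.545)
p*((O - 34)*(-5)) = 380*((-38 - 34)*(-5))/11 = 380*(-72*(-5))/11 = (380/11)*360 = 136800/11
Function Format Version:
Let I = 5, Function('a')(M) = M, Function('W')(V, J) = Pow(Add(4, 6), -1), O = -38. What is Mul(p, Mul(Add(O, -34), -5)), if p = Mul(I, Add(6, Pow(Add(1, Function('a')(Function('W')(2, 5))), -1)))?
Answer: Rational(136800, 11) ≈ 12436.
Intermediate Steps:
Function('W')(V, J) = Rational(1, 10) (Function('W')(V, J) = Pow(10, -1) = Rational(1, 10))
p = Rational(380, 11) (p = Mul(5, Add(6, Pow(Add(1, Rational(1, 10)), -1))) = Mul(5, Add(6, Pow(Rational(11, 10), -1))) = Mul(5, Add(6, Rational(10, 11))) = Mul(5, Rational(76, 11)) = Rational(380, 11) ≈ 34.545)
Mul(p, Mul(Add(O, -34), -5)) = Mul(Rational(380, 11), Mul(Add(-38, -34), -5)) = Mul(Rational(380, 11), Mul(-72, -5)) = Mul(Rational(380, 11), 360) = Rational(136800, 11)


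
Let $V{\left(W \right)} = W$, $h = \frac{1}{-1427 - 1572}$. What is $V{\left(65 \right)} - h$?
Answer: $\frac{194936}{2999} \approx 65.0$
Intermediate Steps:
$h = - \frac{1}{2999}$ ($h = \frac{1}{-2999} = - \frac{1}{2999} \approx -0.00033344$)
$V{\left(65 \right)} - h = 65 - - \frac{1}{2999} = 65 + \frac{1}{2999} = \frac{194936}{2999}$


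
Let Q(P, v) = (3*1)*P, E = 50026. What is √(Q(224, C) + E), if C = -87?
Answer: √50698 ≈ 225.16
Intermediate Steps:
Q(P, v) = 3*P
√(Q(224, C) + E) = √(3*224 + 50026) = √(672 + 50026) = √50698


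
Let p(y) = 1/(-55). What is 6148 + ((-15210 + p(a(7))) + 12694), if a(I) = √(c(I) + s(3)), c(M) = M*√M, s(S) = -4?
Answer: 199759/55 ≈ 3632.0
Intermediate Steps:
c(M) = M^(3/2)
a(I) = √(-4 + I^(3/2)) (a(I) = √(I^(3/2) - 4) = √(-4 + I^(3/2)))
p(y) = -1/55
6148 + ((-15210 + p(a(7))) + 12694) = 6148 + ((-15210 - 1/55) + 12694) = 6148 + (-836551/55 + 12694) = 6148 - 138381/55 = 199759/55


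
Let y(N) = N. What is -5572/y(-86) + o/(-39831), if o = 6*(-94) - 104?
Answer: 110997890/1712733 ≈ 64.807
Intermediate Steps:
o = -668 (o = -564 - 104 = -668)
-5572/y(-86) + o/(-39831) = -5572/(-86) - 668/(-39831) = -5572*(-1/86) - 668*(-1/39831) = 2786/43 + 668/39831 = 110997890/1712733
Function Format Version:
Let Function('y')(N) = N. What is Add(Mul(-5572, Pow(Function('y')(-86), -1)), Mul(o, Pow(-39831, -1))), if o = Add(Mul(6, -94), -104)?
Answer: Rational(110997890, 1712733) ≈ 64.807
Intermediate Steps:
o = -668 (o = Add(-564, -104) = -668)
Add(Mul(-5572, Pow(Function('y')(-86), -1)), Mul(o, Pow(-39831, -1))) = Add(Mul(-5572, Pow(-86, -1)), Mul(-668, Pow(-39831, -1))) = Add(Mul(-5572, Rational(-1, 86)), Mul(-668, Rational(-1, 39831))) = Add(Rational(2786, 43), Rational(668, 39831)) = Rational(110997890, 1712733)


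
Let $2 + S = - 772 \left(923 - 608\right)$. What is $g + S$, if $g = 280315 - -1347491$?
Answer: $1384624$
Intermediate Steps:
$S = -243182$ ($S = -2 - 772 \left(923 - 608\right) = -2 - 243180 = -243182$)
$g = 1627806$ ($g = 280315 + 1347491 = 1627806$)
$g + S = 1627806 - 243182 = 1384624$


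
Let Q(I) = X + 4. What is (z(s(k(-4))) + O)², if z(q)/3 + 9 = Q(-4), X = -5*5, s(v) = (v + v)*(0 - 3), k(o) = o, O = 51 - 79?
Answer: 13924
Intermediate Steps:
O = -28
s(v) = -6*v (s(v) = (2*v)*(-3) = -6*v)
X = -25
Q(I) = -21 (Q(I) = -25 + 4 = -21)
z(q) = -90 (z(q) = -27 + 3*(-21) = -27 - 63 = -90)
(z(s(k(-4))) + O)² = (-90 - 28)² = (-118)² = 13924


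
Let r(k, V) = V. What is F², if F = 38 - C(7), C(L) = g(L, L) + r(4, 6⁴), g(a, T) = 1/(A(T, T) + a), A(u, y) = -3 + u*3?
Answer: 989165401/625 ≈ 1.5827e+6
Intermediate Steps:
A(u, y) = -3 + 3*u
g(a, T) = 1/(-3 + a + 3*T) (g(a, T) = 1/((-3 + 3*T) + a) = 1/(-3 + a + 3*T))
C(L) = 1296 + 1/(-3 + 4*L) (C(L) = 1/(-3 + L + 3*L) + 6⁴ = 1/(-3 + 4*L) + 1296 = 1296 + 1/(-3 + 4*L))
F = -31451/25 (F = 38 - (-3887 + 5184*7)/(-3 + 4*7) = 38 - (-3887 + 36288)/(-3 + 28) = 38 - 32401/25 = -31451/25 ≈ -1258.0)
F² = (-31451/25)² = 989165401/625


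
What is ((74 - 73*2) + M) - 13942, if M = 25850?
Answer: 11836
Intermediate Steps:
((74 - 73*2) + M) - 13942 = ((74 - 73*2) + 25850) - 13942 = ((74 - 146) + 25850) - 13942 = (-72 + 25850) - 13942 = 25778 - 13942 = 11836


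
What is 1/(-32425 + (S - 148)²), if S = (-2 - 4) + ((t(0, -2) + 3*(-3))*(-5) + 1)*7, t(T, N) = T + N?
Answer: 1/24219 ≈ 4.1290e-5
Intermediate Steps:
t(T, N) = N + T
S = 386 (S = (-2 - 4) + (((-2 + 0) + 3*(-3))*(-5) + 1)*7 = -6 + ((-2 - 9)*(-5) + 1)*7 = -6 + (-11*(-5) + 1)*7 = -6 + (55 + 1)*7 = -6 + 56*7 = -6 + 392 = 386)
1/(-32425 + (S - 148)²) = 1/(-32425 + (386 - 148)²) = 1/(-32425 + 238²) = 1/(-32425 + 56644) = 1/24219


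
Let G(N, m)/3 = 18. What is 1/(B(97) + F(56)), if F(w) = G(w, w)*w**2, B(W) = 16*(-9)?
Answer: 1/169200 ≈ 5.9102e-6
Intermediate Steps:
B(W) = -144
G(N, m) = 54 (G(N, m) = 3*18 = 54)
F(w) = 54*w**2
1/(B(97) + F(56)) = 1/(-144 + 54*56**2) = 1/(-144 + 54*3136) = 1/(-144 + 169344) = 1/169200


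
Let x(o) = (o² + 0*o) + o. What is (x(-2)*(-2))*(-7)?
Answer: 28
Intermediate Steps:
x(o) = o + o² (x(o) = (o² + 0) + o = o² + o = o + o²)
(x(-2)*(-2))*(-7) = (-2*(1 - 2)*(-2))*(-7) = (-2*(-1)*(-2))*(-7) = (2*(-2))*(-7) = -4*(-7) = 28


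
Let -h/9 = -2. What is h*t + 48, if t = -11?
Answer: -150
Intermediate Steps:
h = 18 (h = -9*(-2) = 18)
h*t + 48 = 18*(-11) + 48 = -198 + 48 = -150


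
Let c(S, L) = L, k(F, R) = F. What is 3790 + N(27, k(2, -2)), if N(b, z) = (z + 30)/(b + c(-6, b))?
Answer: 102346/27 ≈ 3790.6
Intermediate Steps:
N(b, z) = (30 + z)/(2*b) (N(b, z) = (z + 30)/(b + b) = (30 + z)/((2*b)) = (30 + z)*(1/(2*b)) = (30 + z)/(2*b))
3790 + N(27, k(2, -2)) = 3790 + (½)*(30 + 2)/27 = 3790 + (½)*(1/27)*32 = 3790 + 16/27 = 102346/27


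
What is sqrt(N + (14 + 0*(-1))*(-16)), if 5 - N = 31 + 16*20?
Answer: I*sqrt(570) ≈ 23.875*I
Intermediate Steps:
N = -346 (N = 5 - (31 + 16*20) = 5 - (31 + 320) = 5 - 1*351 = 5 - 351 = -346)
sqrt(N + (14 + 0*(-1))*(-16)) = sqrt(-346 + (14 + 0*(-1))*(-16)) = sqrt(-346 + (14 + 0)*(-16)) = sqrt(-346 + 14*(-16)) = sqrt(-346 - 224) = sqrt(-570) = I*sqrt(570)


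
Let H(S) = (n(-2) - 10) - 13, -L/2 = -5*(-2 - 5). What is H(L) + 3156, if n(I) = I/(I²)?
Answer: 6265/2 ≈ 3132.5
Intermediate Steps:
n(I) = 1/I (n(I) = I/I² = 1/I)
L = -70 (L = -(-10)*(-2 - 5) = -(-10)*(-7) = -2*35 = -70)
H(S) = -47/2 (H(S) = (1/(-2) - 10) - 13 = (-½ - 10) - 13 = -21/2 - 13 = -47/2)
H(L) + 3156 = -47/2 + 3156 = 6265/2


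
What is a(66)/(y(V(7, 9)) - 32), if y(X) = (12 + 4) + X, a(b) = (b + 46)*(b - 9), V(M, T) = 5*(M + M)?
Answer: 1064/9 ≈ 118.22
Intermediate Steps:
V(M, T) = 10*M (V(M, T) = 5*(2*M) = 10*M)
a(b) = (-9 + b)*(46 + b) (a(b) = (46 + b)*(-9 + b) = (-9 + b)*(46 + b))
y(X) = 16 + X
a(66)/(y(V(7, 9)) - 32) = (-414 + 66**2 + 37*66)/((16 + 10*7) - 32) = (-414 + 4356 + 2442)/((16 + 70) - 32) = 6384/(86 - 32) = 6384/54 = 6384*(1/54) = 1064/9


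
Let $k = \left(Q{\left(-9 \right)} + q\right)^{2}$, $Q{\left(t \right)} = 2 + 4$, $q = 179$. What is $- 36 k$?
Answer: $-1232100$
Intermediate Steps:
$Q{\left(t \right)} = 6$
$k = 34225$ ($k = \left(6 + 179\right)^{2} = 185^{2} = 34225$)
$- 36 k = \left(-36\right) 34225 = -1232100$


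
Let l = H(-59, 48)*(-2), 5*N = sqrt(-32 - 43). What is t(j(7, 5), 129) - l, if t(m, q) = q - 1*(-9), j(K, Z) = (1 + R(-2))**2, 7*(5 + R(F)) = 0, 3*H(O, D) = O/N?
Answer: 138 + 118*I*sqrt(3)/9 ≈ 138.0 + 22.709*I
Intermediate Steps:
N = I*sqrt(3) (N = sqrt(-32 - 43)/5 = sqrt(-75)/5 = (5*I*sqrt(3))/5 = I*sqrt(3) ≈ 1.732*I)
H(O, D) = -I*O*sqrt(3)/9 (H(O, D) = (O/((I*sqrt(3))))/3 = (O*(-I*sqrt(3)/3))/3 = (-I*O*sqrt(3)/3)/3 = -I*O*sqrt(3)/9)
R(F) = -5 (R(F) = -5 + (1/7)*0 = -5 + 0 = -5)
j(K, Z) = 16 (j(K, Z) = (1 - 5)**2 = (-4)**2 = 16)
l = -118*I*sqrt(3)/9 (l = -1/9*I*(-59)*sqrt(3)*(-2) = (59*I*sqrt(3)/9)*(-2) = -118*I*sqrt(3)/9 ≈ -22.709*I)
t(m, q) = 9 + q (t(m, q) = q + 9 = 9 + q)
t(j(7, 5), 129) - l = (9 + 129) - (-118)*I*sqrt(3)/9 = 138 + 118*I*sqrt(3)/9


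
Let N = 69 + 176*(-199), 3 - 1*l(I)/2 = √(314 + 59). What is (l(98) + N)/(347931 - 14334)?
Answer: -34949/333597 - 2*√373/333597 ≈ -0.10488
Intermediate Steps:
l(I) = 6 - 2*√373 (l(I) = 6 - 2*√(314 + 59) = 6 - 2*√373)
N = -34955 (N = 69 - 35024 = -34955)
(l(98) + N)/(347931 - 14334) = ((6 - 2*√373) - 34955)/(347931 - 14334) = (-34949 - 2*√373)/333597 = (-34949 - 2*√373)*(1/333597) = -34949/333597 - 2*√373/333597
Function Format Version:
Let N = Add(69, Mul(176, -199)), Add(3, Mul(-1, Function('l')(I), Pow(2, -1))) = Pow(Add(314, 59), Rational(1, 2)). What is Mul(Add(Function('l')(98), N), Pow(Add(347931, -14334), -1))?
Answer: Add(Rational(-34949, 333597), Mul(Rational(-2, 333597), Pow(373, Rational(1, 2)))) ≈ -0.10488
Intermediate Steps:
Function('l')(I) = Add(6, Mul(-2, Pow(373, Rational(1, 2)))) (Function('l')(I) = Add(6, Mul(-2, Pow(Add(314, 59), Rational(1, 2)))) = Add(6, Mul(-2, Pow(373, Rational(1, 2)))))
N = -34955 (N = Add(69, -35024) = -34955)
Mul(Add(Function('l')(98), N), Pow(Add(347931, -14334), -1)) = Mul(Add(Add(6, Mul(-2, Pow(373, Rational(1, 2)))), -34955), Pow(Add(347931, -14334), -1)) = Mul(Add(-34949, Mul(-2, Pow(373, Rational(1, 2)))), Pow(333597, -1)) = Mul(Add(-34949, Mul(-2, Pow(373, Rational(1, 2)))), Rational(1, 333597)) = Add(Rational(-34949, 333597), Mul(Rational(-2, 333597), Pow(373, Rational(1, 2))))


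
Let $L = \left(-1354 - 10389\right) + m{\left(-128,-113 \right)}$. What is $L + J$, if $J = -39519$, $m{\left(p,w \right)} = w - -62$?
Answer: $-51313$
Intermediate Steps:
$m{\left(p,w \right)} = 62 + w$ ($m{\left(p,w \right)} = w + 62 = 62 + w$)
$L = -11794$ ($L = \left(-1354 - 10389\right) + \left(62 - 113\right) = -11743 - 51 = -11794$)
$L + J = -11794 - 39519 = -51313$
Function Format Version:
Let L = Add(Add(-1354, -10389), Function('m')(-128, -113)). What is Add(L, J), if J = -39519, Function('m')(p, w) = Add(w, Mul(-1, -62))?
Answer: -51313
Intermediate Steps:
Function('m')(p, w) = Add(62, w) (Function('m')(p, w) = Add(w, 62) = Add(62, w))
L = -11794 (L = Add(Add(-1354, -10389), Add(62, -113)) = Add(-11743, -51) = -11794)
Add(L, J) = Add(-11794, -39519) = -51313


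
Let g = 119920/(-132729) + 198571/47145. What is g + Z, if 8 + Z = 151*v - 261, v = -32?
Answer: -10632949800782/2085836235 ≈ -5097.7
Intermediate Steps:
Z = -5101 (Z = -8 + (151*(-32) - 261) = -8 + (-4832 - 261) = -8 - 5093 = -5101)
g = 6900833953/2085836235 (g = 119920*(-1/132729) + 198571*(1/47145) = -119920/132729 + 198571/47145 = 6900833953/2085836235 ≈ 3.3084)
g + Z = 6900833953/2085836235 - 5101 = -10632949800782/2085836235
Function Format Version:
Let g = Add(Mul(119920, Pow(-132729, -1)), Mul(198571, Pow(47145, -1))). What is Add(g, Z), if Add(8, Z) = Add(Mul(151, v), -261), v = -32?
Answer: Rational(-10632949800782, 2085836235) ≈ -5097.7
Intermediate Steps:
Z = -5101 (Z = Add(-8, Add(Mul(151, -32), -261)) = Add(-8, Add(-4832, -261)) = Add(-8, -5093) = -5101)
g = Rational(6900833953, 2085836235) (g = Add(Mul(119920, Rational(-1, 132729)), Mul(198571, Rational(1, 47145))) = Add(Rational(-119920, 132729), Rational(198571, 47145)) = Rational(6900833953, 2085836235) ≈ 3.3084)
Add(g, Z) = Add(Rational(6900833953, 2085836235), -5101) = Rational(-10632949800782, 2085836235)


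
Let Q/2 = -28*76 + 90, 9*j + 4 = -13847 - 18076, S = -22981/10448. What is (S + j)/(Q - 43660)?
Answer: 19634125/264041856 ≈ 0.074360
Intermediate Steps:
S = -22981/10448 (S = -22981*1/10448 = -22981/10448 ≈ -2.1996)
j = -31927/9 (j = -4/9 + (-13847 - 18076)/9 = -4/9 + (⅑)*(-31923) = -4/9 - 3547 = -31927/9 ≈ -3547.4)
Q = -4076 (Q = 2*(-28*76 + 90) = 2*(-2128 + 90) = 2*(-2038) = -4076)
(S + j)/(Q - 43660) = (-22981/10448 - 31927/9)/(-4076 - 43660) = -333780125/94032/(-47736) = -333780125/94032*(-1/47736) = 19634125/264041856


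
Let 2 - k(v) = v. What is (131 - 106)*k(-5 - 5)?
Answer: 300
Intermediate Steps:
k(v) = 2 - v
(131 - 106)*k(-5 - 5) = (131 - 106)*(2 - (-5 - 5)) = 25*(2 - 1*(-10)) = 25*(2 + 10) = 25*12 = 300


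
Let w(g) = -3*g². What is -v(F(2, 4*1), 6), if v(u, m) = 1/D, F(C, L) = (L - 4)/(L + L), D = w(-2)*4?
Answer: 1/48 ≈ 0.020833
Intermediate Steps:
D = -48 (D = -3*(-2)²*4 = -3*4*4 = -12*4 = -48)
F(C, L) = (-4 + L)/(2*L) (F(C, L) = (-4 + L)/((2*L)) = (-4 + L)*(1/(2*L)) = (-4 + L)/(2*L))
v(u, m) = -1/48 (v(u, m) = 1/(-48) = -1/48)
-v(F(2, 4*1), 6) = -1*(-1/48) = 1/48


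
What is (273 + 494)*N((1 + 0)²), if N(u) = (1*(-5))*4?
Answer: -15340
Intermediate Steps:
N(u) = -20 (N(u) = -5*4 = -20)
(273 + 494)*N((1 + 0)²) = (273 + 494)*(-20) = 767*(-20) = -15340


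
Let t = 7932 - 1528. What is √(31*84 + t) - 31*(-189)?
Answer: 5859 + 4*√563 ≈ 5953.9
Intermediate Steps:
t = 6404
√(31*84 + t) - 31*(-189) = √(31*84 + 6404) - 31*(-189) = √(2604 + 6404) - 1*(-5859) = √9008 + 5859 = 4*√563 + 5859 = 5859 + 4*√563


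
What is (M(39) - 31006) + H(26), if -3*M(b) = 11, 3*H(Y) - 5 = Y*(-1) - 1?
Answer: -31017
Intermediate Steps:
H(Y) = 4/3 - Y/3 (H(Y) = 5/3 + (Y*(-1) - 1)/3 = 5/3 + (-Y - 1)/3 = 5/3 + (-1 - Y)/3 = 5/3 + (-1/3 - Y/3) = 4/3 - Y/3)
M(b) = -11/3 (M(b) = -1/3*11 = -11/3)
(M(39) - 31006) + H(26) = (-11/3 - 31006) + (4/3 - 1/3*26) = -93029/3 + (4/3 - 26/3) = -93029/3 - 22/3 = -31017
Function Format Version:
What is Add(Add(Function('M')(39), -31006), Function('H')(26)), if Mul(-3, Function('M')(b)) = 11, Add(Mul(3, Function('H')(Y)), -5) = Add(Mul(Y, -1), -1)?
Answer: -31017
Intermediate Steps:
Function('H')(Y) = Add(Rational(4, 3), Mul(Rational(-1, 3), Y)) (Function('H')(Y) = Add(Rational(5, 3), Mul(Rational(1, 3), Add(Mul(Y, -1), -1))) = Add(Rational(5, 3), Mul(Rational(1, 3), Add(Mul(-1, Y), -1))) = Add(Rational(5, 3), Mul(Rational(1, 3), Add(-1, Mul(-1, Y)))) = Add(Rational(5, 3), Add(Rational(-1, 3), Mul(Rational(-1, 3), Y))) = Add(Rational(4, 3), Mul(Rational(-1, 3), Y)))
Function('M')(b) = Rational(-11, 3) (Function('M')(b) = Mul(Rational(-1, 3), 11) = Rational(-11, 3))
Add(Add(Function('M')(39), -31006), Function('H')(26)) = Add(Add(Rational(-11, 3), -31006), Add(Rational(4, 3), Mul(Rational(-1, 3), 26))) = Add(Rational(-93029, 3), Add(Rational(4, 3), Rational(-26, 3))) = Add(Rational(-93029, 3), Rational(-22, 3)) = -31017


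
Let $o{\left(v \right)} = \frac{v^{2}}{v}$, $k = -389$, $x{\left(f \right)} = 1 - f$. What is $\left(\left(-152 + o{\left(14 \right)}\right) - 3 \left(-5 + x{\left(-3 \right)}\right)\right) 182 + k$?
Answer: $-24959$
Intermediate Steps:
$o{\left(v \right)} = v$
$\left(\left(-152 + o{\left(14 \right)}\right) - 3 \left(-5 + x{\left(-3 \right)}\right)\right) 182 + k = \left(\left(-152 + 14\right) - 3 \left(-5 + \left(1 - -3\right)\right)\right) 182 - 389 = \left(-138 - 3 \left(-5 + \left(1 + 3\right)\right)\right) 182 - 389 = \left(-138 - 3 \left(-5 + 4\right)\right) 182 - 389 = \left(-138 - -3\right) 182 - 389 = \left(-138 + 3\right) 182 - 389 = \left(-135\right) 182 - 389 = -24570 - 389 = -24959$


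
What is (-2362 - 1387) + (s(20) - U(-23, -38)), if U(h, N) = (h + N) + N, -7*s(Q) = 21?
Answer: -3653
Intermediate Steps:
s(Q) = -3 (s(Q) = -⅐*21 = -3)
U(h, N) = h + 2*N (U(h, N) = (N + h) + N = h + 2*N)
(-2362 - 1387) + (s(20) - U(-23, -38)) = (-2362 - 1387) + (-3 - (-23 + 2*(-38))) = -3749 + (-3 - (-23 - 76)) = -3749 + (-3 - 1*(-99)) = -3749 + (-3 + 99) = -3749 + 96 = -3653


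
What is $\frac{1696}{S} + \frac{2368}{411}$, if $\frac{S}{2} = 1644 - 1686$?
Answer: $- \frac{41512}{2877} \approx -14.429$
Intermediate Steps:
$S = -84$ ($S = 2 \left(1644 - 1686\right) = 2 \left(-42\right) = -84$)
$\frac{1696}{S} + \frac{2368}{411} = \frac{1696}{-84} + \frac{2368}{411} = 1696 \left(- \frac{1}{84}\right) + 2368 \cdot \frac{1}{411} = - \frac{424}{21} + \frac{2368}{411} = - \frac{41512}{2877}$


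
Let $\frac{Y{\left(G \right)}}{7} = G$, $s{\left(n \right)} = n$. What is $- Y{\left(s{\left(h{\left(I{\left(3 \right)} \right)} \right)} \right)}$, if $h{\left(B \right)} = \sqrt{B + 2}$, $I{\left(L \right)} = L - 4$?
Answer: $-7$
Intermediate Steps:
$I{\left(L \right)} = -4 + L$
$h{\left(B \right)} = \sqrt{2 + B}$
$Y{\left(G \right)} = 7 G$
$- Y{\left(s{\left(h{\left(I{\left(3 \right)} \right)} \right)} \right)} = - 7 \sqrt{2 + \left(-4 + 3\right)} = - 7 \sqrt{2 - 1} = - 7 \sqrt{1} = - 7 \cdot 1 = \left(-1\right) 7 = -7$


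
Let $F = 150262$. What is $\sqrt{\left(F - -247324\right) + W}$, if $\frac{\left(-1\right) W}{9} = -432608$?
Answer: $\sqrt{4291058} \approx 2071.5$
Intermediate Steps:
$W = 3893472$ ($W = \left(-9\right) \left(-432608\right) = 3893472$)
$\sqrt{\left(F - -247324\right) + W} = \sqrt{\left(150262 - -247324\right) + 3893472} = \sqrt{\left(150262 + 247324\right) + 3893472} = \sqrt{397586 + 3893472} = \sqrt{4291058}$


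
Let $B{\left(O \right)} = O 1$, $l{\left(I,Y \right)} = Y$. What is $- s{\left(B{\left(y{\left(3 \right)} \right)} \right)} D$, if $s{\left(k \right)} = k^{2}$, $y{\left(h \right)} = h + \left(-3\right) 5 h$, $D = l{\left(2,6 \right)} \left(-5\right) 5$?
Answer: $264600$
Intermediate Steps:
$D = -150$ ($D = 6 \left(-5\right) 5 = \left(-30\right) 5 = -150$)
$y{\left(h \right)} = - 14 h$ ($y{\left(h \right)} = h - 15 h = - 14 h$)
$B{\left(O \right)} = O$
$- s{\left(B{\left(y{\left(3 \right)} \right)} \right)} D = - \left(\left(-14\right) 3\right)^{2} \left(-150\right) = - \left(-42\right)^{2} \left(-150\right) = - 1764 \left(-150\right) = \left(-1\right) \left(-264600\right) = 264600$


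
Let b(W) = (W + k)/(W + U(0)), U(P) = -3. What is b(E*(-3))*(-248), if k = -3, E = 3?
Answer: -248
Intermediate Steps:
b(W) = 1 (b(W) = (W - 3)/(W - 3) = (-3 + W)/(-3 + W) = 1)
b(E*(-3))*(-248) = 1*(-248) = -248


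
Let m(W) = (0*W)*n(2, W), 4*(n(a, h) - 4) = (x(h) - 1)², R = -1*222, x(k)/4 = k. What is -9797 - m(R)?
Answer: -9797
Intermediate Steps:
x(k) = 4*k
R = -222
n(a, h) = 4 + (-1 + 4*h)²/4 (n(a, h) = 4 + (4*h - 1)²/4 = 4 + (-1 + 4*h)²/4)
m(W) = 0 (m(W) = (0*W)*(4 + (-1 + 4*W)²/4) = 0*(4 + (-1 + 4*W)²/4) = 0)
-9797 - m(R) = -9797 - 1*0 = -9797 + 0 = -9797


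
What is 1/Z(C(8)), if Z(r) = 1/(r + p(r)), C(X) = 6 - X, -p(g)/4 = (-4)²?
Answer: -66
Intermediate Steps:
p(g) = -64 (p(g) = -4*(-4)² = -4*16 = -64)
Z(r) = 1/(-64 + r) (Z(r) = 1/(r - 64) = 1/(-64 + r))
1/Z(C(8)) = 1/(1/(-64 + (6 - 1*8))) = 1/(1/(-64 + (6 - 8))) = 1/(1/(-64 - 2)) = 1/(1/(-66)) = 1/(-1/66) = -66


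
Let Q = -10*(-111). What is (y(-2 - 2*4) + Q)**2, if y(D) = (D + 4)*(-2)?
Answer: 1258884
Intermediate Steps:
y(D) = -8 - 2*D (y(D) = (4 + D)*(-2) = -8 - 2*D)
Q = 1110
(y(-2 - 2*4) + Q)**2 = ((-8 - 2*(-2 - 2*4)) + 1110)**2 = ((-8 - 2*(-2 - 8)) + 1110)**2 = ((-8 - 2*(-10)) + 1110)**2 = ((-8 + 20) + 1110)**2 = (12 + 1110)**2 = 1122**2 = 1258884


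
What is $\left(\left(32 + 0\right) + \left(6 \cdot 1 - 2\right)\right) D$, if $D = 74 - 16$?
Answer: $2088$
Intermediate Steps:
$D = 58$ ($D = 74 - 16 = 58$)
$\left(\left(32 + 0\right) + \left(6 \cdot 1 - 2\right)\right) D = \left(\left(32 + 0\right) + \left(6 \cdot 1 - 2\right)\right) 58 = \left(32 + \left(6 - 2\right)\right) 58 = \left(32 + 4\right) 58 = 36 \cdot 58 = 2088$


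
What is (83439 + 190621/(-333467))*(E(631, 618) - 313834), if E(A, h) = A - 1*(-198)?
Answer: -8709039348507960/333467 ≈ -2.6117e+10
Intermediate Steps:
E(A, h) = 198 + A (E(A, h) = A + 198 = 198 + A)
(83439 + 190621/(-333467))*(E(631, 618) - 313834) = (83439 + 190621/(-333467))*((198 + 631) - 313834) = (83439 + 190621*(-1/333467))*(829 - 313834) = (83439 - 190621/333467)*(-313005) = (27823962392/333467)*(-313005) = -8709039348507960/333467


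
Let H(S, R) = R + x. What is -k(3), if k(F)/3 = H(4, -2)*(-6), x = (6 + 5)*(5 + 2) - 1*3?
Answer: 1296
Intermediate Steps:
x = 74 (x = 11*7 - 3 = 77 - 3 = 74)
H(S, R) = 74 + R (H(S, R) = R + 74 = 74 + R)
k(F) = -1296 (k(F) = 3*((74 - 2)*(-6)) = 3*(72*(-6)) = 3*(-432) = -1296)
-k(3) = -1*(-1296) = 1296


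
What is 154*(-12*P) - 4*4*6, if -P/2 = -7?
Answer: -25968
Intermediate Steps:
P = 14 (P = -2*(-7) = 14)
154*(-12*P) - 4*4*6 = 154*(-12*14) - 4*4*6 = 154*(-168) - 16*6 = -25872 - 96 = -25968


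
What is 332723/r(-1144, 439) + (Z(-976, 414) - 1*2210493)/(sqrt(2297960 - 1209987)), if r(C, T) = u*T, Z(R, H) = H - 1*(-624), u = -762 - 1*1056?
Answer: -332723/798102 - 2209455*sqrt(1087973)/1087973 ≈ -2118.7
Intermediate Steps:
u = -1818 (u = -762 - 1056 = -1818)
Z(R, H) = 624 + H (Z(R, H) = H + 624 = 624 + H)
r(C, T) = -1818*T
332723/r(-1144, 439) + (Z(-976, 414) - 1*2210493)/(sqrt(2297960 - 1209987)) = 332723/((-1818*439)) + ((624 + 414) - 1*2210493)/(sqrt(2297960 - 1209987)) = 332723/(-798102) + (1038 - 2210493)/(sqrt(1087973)) = 332723*(-1/798102) - 2209455*sqrt(1087973)/1087973 = -332723/798102 - 2209455*sqrt(1087973)/1087973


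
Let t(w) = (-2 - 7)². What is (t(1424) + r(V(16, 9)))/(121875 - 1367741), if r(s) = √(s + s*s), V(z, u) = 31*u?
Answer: -81/1245866 - 3*√2170/622933 ≈ -0.00028936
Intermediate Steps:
t(w) = 81 (t(w) = (-9)² = 81)
r(s) = √(s + s²)
(t(1424) + r(V(16, 9)))/(121875 - 1367741) = (81 + √((31*9)*(1 + 31*9)))/(121875 - 1367741) = (81 + √(279*(1 + 279)))/(-1245866) = (81 + √(279*280))*(-1/1245866) = (81 + √78120)*(-1/1245866) = (81 + 6*√2170)*(-1/1245866) = -81/1245866 - 3*√2170/622933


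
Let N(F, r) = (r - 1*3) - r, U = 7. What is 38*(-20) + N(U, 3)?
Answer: -763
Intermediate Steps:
N(F, r) = -3 (N(F, r) = (r - 3) - r = (-3 + r) - r = -3)
38*(-20) + N(U, 3) = 38*(-20) - 3 = -760 - 3 = -763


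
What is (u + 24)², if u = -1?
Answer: 529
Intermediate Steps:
(u + 24)² = (-1 + 24)² = 23² = 529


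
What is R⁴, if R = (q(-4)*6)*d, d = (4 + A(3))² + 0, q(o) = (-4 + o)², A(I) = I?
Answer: 125345635799924736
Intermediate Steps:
d = 49 (d = (4 + 3)² + 0 = 7² + 0 = 49 + 0 = 49)
R = 18816 (R = ((-4 - 4)²*6)*49 = ((-8)²*6)*49 = (64*6)*49 = 384*49 = 18816)
R⁴ = 18816⁴ = 125345635799924736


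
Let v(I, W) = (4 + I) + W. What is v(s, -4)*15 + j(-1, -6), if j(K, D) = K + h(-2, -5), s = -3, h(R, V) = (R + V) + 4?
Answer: -49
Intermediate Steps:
h(R, V) = 4 + R + V
v(I, W) = 4 + I + W
j(K, D) = -3 + K (j(K, D) = K + (4 - 2 - 5) = K - 3 = -3 + K)
v(s, -4)*15 + j(-1, -6) = (4 - 3 - 4)*15 + (-3 - 1) = -3*15 - 4 = -45 - 4 = -49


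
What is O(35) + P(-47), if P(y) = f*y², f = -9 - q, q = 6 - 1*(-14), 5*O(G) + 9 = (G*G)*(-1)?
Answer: -321539/5 ≈ -64308.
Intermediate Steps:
O(G) = -9/5 - G²/5 (O(G) = -9/5 + ((G*G)*(-1))/5 = -9/5 + (G²*(-1))/5 = -9/5 + (-G²)/5 = -9/5 - G²/5)
q = 20 (q = 6 + 14 = 20)
f = -29 (f = -9 - 1*20 = -9 - 20 = -29)
P(y) = -29*y²
O(35) + P(-47) = (-9/5 - ⅕*35²) - 29*(-47)² = (-9/5 - ⅕*1225) - 29*2209 = (-9/5 - 245) - 64061 = -1234/5 - 64061 = -321539/5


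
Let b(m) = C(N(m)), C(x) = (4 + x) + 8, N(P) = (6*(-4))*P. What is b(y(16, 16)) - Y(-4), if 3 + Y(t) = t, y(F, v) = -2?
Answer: 67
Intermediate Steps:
Y(t) = -3 + t
N(P) = -24*P
C(x) = 12 + x
b(m) = 12 - 24*m
b(y(16, 16)) - Y(-4) = (12 - 24*(-2)) - (-3 - 4) = (12 + 48) - 1*(-7) = 60 + 7 = 67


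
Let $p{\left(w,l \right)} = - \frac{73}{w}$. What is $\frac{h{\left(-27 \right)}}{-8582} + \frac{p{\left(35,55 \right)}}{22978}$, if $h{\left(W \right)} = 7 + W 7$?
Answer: $\frac{10410241}{492992990} \approx 0.021116$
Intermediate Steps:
$h{\left(W \right)} = 7 + 7 W$
$\frac{h{\left(-27 \right)}}{-8582} + \frac{p{\left(35,55 \right)}}{22978} = \frac{7 + 7 \left(-27\right)}{-8582} + \frac{\left(-73\right) \frac{1}{35}}{22978} = \left(7 - 189\right) \left(- \frac{1}{8582}\right) + \left(-73\right) \frac{1}{35} \cdot \frac{1}{22978} = \left(-182\right) \left(- \frac{1}{8582}\right) - \frac{73}{804230} = \frac{13}{613} - \frac{73}{804230} = \frac{10410241}{492992990}$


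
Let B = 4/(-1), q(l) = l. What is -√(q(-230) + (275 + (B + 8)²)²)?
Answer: -√84451 ≈ -290.60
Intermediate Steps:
B = -4 (B = 4*(-1) = -4)
-√(q(-230) + (275 + (B + 8)²)²) = -√(-230 + (275 + (-4 + 8)²)²) = -√(-230 + (275 + 4²)²) = -√(-230 + (275 + 16)²) = -√(-230 + 291²) = -√(-230 + 84681) = -√84451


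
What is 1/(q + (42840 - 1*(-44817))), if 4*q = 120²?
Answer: 1/91257 ≈ 1.0958e-5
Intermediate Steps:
q = 3600 (q = (¼)*120² = (¼)*14400 = 3600)
1/(q + (42840 - 1*(-44817))) = 1/(3600 + (42840 - 1*(-44817))) = 1/(3600 + (42840 + 44817)) = 1/(3600 + 87657) = 1/91257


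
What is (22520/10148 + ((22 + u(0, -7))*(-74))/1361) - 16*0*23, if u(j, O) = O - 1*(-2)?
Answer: 4470884/3452857 ≈ 1.2948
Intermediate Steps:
u(j, O) = 2 + O (u(j, O) = O + 2 = 2 + O)
(22520/10148 + ((22 + u(0, -7))*(-74))/1361) - 16*0*23 = (22520/10148 + ((22 + (2 - 7))*(-74))/1361) - 16*0*23 = (22520*(1/10148) + ((22 - 5)*(-74))*(1/1361)) + 0*23 = (5630/2537 + (17*(-74))*(1/1361)) + 0 = (5630/2537 - 1258*1/1361) + 0 = (5630/2537 - 1258/1361) + 0 = 4470884/3452857 + 0 = 4470884/3452857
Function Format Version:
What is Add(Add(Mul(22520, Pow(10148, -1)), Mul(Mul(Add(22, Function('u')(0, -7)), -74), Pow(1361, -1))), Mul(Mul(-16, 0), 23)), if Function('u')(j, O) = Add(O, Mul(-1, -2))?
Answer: Rational(4470884, 3452857) ≈ 1.2948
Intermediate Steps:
Function('u')(j, O) = Add(2, O) (Function('u')(j, O) = Add(O, 2) = Add(2, O))
Add(Add(Mul(22520, Pow(10148, -1)), Mul(Mul(Add(22, Function('u')(0, -7)), -74), Pow(1361, -1))), Mul(Mul(-16, 0), 23)) = Add(Add(Mul(22520, Pow(10148, -1)), Mul(Mul(Add(22, Add(2, -7)), -74), Pow(1361, -1))), Mul(Mul(-16, 0), 23)) = Add(Add(Mul(22520, Rational(1, 10148)), Mul(Mul(Add(22, -5), -74), Rational(1, 1361))), Mul(0, 23)) = Add(Add(Rational(5630, 2537), Mul(Mul(17, -74), Rational(1, 1361))), 0) = Add(Add(Rational(5630, 2537), Mul(-1258, Rational(1, 1361))), 0) = Add(Add(Rational(5630, 2537), Rational(-1258, 1361)), 0) = Add(Rational(4470884, 3452857), 0) = Rational(4470884, 3452857)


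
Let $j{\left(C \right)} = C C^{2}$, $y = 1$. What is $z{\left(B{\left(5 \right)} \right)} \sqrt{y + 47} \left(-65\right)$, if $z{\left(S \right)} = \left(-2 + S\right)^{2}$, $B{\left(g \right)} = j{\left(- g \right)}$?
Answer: $- 4193540 \sqrt{3} \approx -7.2634 \cdot 10^{6}$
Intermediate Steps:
$j{\left(C \right)} = C^{3}$
$B{\left(g \right)} = - g^{3}$ ($B{\left(g \right)} = \left(- g\right)^{3} = - g^{3}$)
$z{\left(B{\left(5 \right)} \right)} \sqrt{y + 47} \left(-65\right) = \left(-2 - 5^{3}\right)^{2} \sqrt{1 + 47} \left(-65\right) = \left(-2 - 125\right)^{2} \sqrt{48} \left(-65\right) = \left(-2 - 125\right)^{2} \cdot 4 \sqrt{3} \left(-65\right) = \left(-127\right)^{2} \cdot 4 \sqrt{3} \left(-65\right) = 16129 \cdot 4 \sqrt{3} \left(-65\right) = 64516 \sqrt{3} \left(-65\right) = - 4193540 \sqrt{3}$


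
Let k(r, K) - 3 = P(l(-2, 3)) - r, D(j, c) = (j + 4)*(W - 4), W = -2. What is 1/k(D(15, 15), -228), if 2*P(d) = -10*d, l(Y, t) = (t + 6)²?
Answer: -1/288 ≈ -0.0034722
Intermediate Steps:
D(j, c) = -24 - 6*j (D(j, c) = (j + 4)*(-2 - 4) = (4 + j)*(-6) = -24 - 6*j)
l(Y, t) = (6 + t)²
P(d) = -5*d (P(d) = (-10*d)/2 = -5*d)
k(r, K) = -402 - r (k(r, K) = 3 + (-5*(6 + 3)² - r) = 3 + (-5*9² - r) = 3 + (-5*81 - r) = 3 + (-405 - r) = -402 - r)
1/k(D(15, 15), -228) = 1/(-402 - (-24 - 6*15)) = 1/(-402 - (-24 - 90)) = 1/(-402 - 1*(-114)) = 1/(-402 + 114) = 1/(-288) = -1/288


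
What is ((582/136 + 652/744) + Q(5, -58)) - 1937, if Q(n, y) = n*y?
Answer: -14050943/6324 ≈ -2221.8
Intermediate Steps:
((582/136 + 652/744) + Q(5, -58)) - 1937 = ((582/136 + 652/744) + 5*(-58)) - 1937 = ((582*(1/136) + 652*(1/744)) - 290) - 1937 = ((291/68 + 163/186) - 290) - 1937 = (32605/6324 - 290) - 1937 = -1801355/6324 - 1937 = -14050943/6324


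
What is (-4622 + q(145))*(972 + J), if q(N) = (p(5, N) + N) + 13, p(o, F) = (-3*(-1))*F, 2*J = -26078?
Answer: 48617943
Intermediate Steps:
J = -13039 (J = (½)*(-26078) = -13039)
p(o, F) = 3*F
q(N) = 13 + 4*N (q(N) = (3*N + N) + 13 = 4*N + 13 = 13 + 4*N)
(-4622 + q(145))*(972 + J) = (-4622 + (13 + 4*145))*(972 - 13039) = (-4622 + (13 + 580))*(-12067) = (-4622 + 593)*(-12067) = -4029*(-12067) = 48617943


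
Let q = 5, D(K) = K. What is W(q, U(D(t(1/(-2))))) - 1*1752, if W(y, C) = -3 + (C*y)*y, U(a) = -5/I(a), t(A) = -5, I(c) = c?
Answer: -1730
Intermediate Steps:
U(a) = -5/a
W(y, C) = -3 + C*y²
W(q, U(D(t(1/(-2))))) - 1*1752 = (-3 - 5/(-5)*5²) - 1*1752 = (-3 - 5*(-⅕)*25) - 1752 = (-3 + 1*25) - 1752 = (-3 + 25) - 1752 = 22 - 1752 = -1730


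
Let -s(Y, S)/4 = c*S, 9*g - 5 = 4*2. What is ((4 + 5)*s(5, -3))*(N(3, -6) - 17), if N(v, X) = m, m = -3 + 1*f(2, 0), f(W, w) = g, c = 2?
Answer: -4008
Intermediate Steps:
g = 13/9 (g = 5/9 + (4*2)/9 = 5/9 + (1/9)*8 = 5/9 + 8/9 = 13/9 ≈ 1.4444)
f(W, w) = 13/9
m = -14/9 (m = -3 + 1*(13/9) = -3 + 13/9 = -14/9 ≈ -1.5556)
s(Y, S) = -8*S
N(v, X) = -14/9
((4 + 5)*s(5, -3))*(N(3, -6) - 17) = ((4 + 5)*(-8*(-3)))*(-14/9 - 17) = (9*24)*(-167/9) = 216*(-167/9) = -4008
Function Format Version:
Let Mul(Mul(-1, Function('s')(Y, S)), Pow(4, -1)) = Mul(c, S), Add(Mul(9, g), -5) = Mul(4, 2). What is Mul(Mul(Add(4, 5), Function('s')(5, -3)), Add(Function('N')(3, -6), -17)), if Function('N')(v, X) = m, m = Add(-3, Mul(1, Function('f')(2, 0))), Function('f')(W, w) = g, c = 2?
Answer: -4008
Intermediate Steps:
g = Rational(13, 9) (g = Add(Rational(5, 9), Mul(Rational(1, 9), Mul(4, 2))) = Add(Rational(5, 9), Mul(Rational(1, 9), 8)) = Add(Rational(5, 9), Rational(8, 9)) = Rational(13, 9) ≈ 1.4444)
Function('f')(W, w) = Rational(13, 9)
m = Rational(-14, 9) (m = Add(-3, Mul(1, Rational(13, 9))) = Add(-3, Rational(13, 9)) = Rational(-14, 9) ≈ -1.5556)
Function('s')(Y, S) = Mul(-8, S) (Function('s')(Y, S) = Mul(-4, Mul(2, S)) = Mul(-8, S))
Function('N')(v, X) = Rational(-14, 9)
Mul(Mul(Add(4, 5), Function('s')(5, -3)), Add(Function('N')(3, -6), -17)) = Mul(Mul(Add(4, 5), Mul(-8, -3)), Add(Rational(-14, 9), -17)) = Mul(Mul(9, 24), Rational(-167, 9)) = Mul(216, Rational(-167, 9)) = -4008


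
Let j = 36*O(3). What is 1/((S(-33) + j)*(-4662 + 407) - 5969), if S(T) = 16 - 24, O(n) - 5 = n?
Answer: -1/1197369 ≈ -8.3516e-7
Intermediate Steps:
O(n) = 5 + n
j = 288 (j = 36*(5 + 3) = 36*8 = 288)
S(T) = -8
1/((S(-33) + j)*(-4662 + 407) - 5969) = 1/((-8 + 288)*(-4662 + 407) - 5969) = 1/(280*(-4255) - 5969) = 1/(-1191400 - 5969) = 1/(-1197369) = -1/1197369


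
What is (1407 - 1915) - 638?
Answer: -1146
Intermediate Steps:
(1407 - 1915) - 638 = -508 - 638 = -1146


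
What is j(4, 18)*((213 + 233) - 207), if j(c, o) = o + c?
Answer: 5258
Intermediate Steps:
j(c, o) = c + o
j(4, 18)*((213 + 233) - 207) = (4 + 18)*((213 + 233) - 207) = 22*(446 - 207) = 22*239 = 5258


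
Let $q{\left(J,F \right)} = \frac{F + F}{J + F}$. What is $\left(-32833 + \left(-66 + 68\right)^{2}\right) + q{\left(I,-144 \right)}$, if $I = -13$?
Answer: $- \frac{5153865}{157} \approx -32827.0$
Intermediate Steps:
$q{\left(J,F \right)} = \frac{2 F}{F + J}$
$\left(-32833 + \left(-66 + 68\right)^{2}\right) + q{\left(I,-144 \right)} = \left(-32833 + \left(-66 + 68\right)^{2}\right) + 2 \left(-144\right) \frac{1}{-144 - 13} = \left(-32833 + 2^{2}\right) + 2 \left(-144\right) \frac{1}{-157} = \left(-32833 + 4\right) + 2 \left(-144\right) \left(- \frac{1}{157}\right) = -32829 + \frac{288}{157} = - \frac{5153865}{157}$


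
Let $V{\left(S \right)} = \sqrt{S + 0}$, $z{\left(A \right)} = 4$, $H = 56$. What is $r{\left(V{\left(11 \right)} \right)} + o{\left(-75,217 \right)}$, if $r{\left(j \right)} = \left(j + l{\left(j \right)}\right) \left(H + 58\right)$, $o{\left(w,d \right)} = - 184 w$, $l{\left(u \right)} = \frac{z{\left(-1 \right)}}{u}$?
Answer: $13800 + \frac{1710 \sqrt{11}}{11} \approx 14316.0$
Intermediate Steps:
$V{\left(S \right)} = \sqrt{S}$
$l{\left(u \right)} = \frac{4}{u}$
$r{\left(j \right)} = 114 j + \frac{456}{j}$ ($r{\left(j \right)} = \left(j + \frac{4}{j}\right) \left(56 + 58\right) = \left(j + \frac{4}{j}\right) 114 = 114 j + \frac{456}{j}$)
$r{\left(V{\left(11 \right)} \right)} + o{\left(-75,217 \right)} = \left(114 \sqrt{11} + \frac{456}{\sqrt{11}}\right) - -13800 = \left(114 \sqrt{11} + 456 \frac{\sqrt{11}}{11}\right) + 13800 = \left(114 \sqrt{11} + \frac{456 \sqrt{11}}{11}\right) + 13800 = \frac{1710 \sqrt{11}}{11} + 13800 = 13800 + \frac{1710 \sqrt{11}}{11}$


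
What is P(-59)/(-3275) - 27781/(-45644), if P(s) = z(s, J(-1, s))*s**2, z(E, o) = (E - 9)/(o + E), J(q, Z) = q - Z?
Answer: -10713317177/149484100 ≈ -71.669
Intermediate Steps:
z(E, o) = (-9 + E)/(E + o)
P(s) = s**2*(9 - s) (P(s) = ((-9 + s)/(s + (-1 - s)))*s**2 = ((-9 + s)/(-1))*s**2 = (-(-9 + s))*s**2 = (9 - s)*s**2 = s**2*(9 - s))
P(-59)/(-3275) - 27781/(-45644) = ((-59)**2*(9 - 1*(-59)))/(-3275) - 27781/(-45644) = (3481*(9 + 59))*(-1/3275) - 27781*(-1/45644) = (3481*68)*(-1/3275) + 27781/45644 = 236708*(-1/3275) + 27781/45644 = -236708/3275 + 27781/45644 = -10713317177/149484100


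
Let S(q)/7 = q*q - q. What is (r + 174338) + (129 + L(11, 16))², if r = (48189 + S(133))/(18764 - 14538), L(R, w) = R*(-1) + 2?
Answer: 797777869/4226 ≈ 1.8878e+5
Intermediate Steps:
S(q) = -7*q + 7*q² (S(q) = 7*(q*q - q) = 7*(q² - q) = -7*q + 7*q²)
L(R, w) = 2 - R (L(R, w) = -R + 2 = 2 - R)
r = 171081/4226 (r = (48189 + 7*133*(-1 + 133))/(18764 - 14538) = (48189 + 7*133*132)/4226 = (48189 + 122892)*(1/4226) = 171081*(1/4226) = 171081/4226 ≈ 40.483)
(r + 174338) + (129 + L(11, 16))² = (171081/4226 + 174338) + (129 + (2 - 1*11))² = 736923469/4226 + (129 + (2 - 11))² = 736923469/4226 + (129 - 9)² = 736923469/4226 + 120² = 736923469/4226 + 14400 = 797777869/4226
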